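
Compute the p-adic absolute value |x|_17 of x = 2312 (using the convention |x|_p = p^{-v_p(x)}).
|2312|_17 = 1/289

Step 1 — compute v_17(x) by factoring powers of 17 out of the numerator and denominator: v_17(2312) = 2. Step 2 — apply |x|_p = p^{-v_p(x)} = 17^{-2} = 1/289.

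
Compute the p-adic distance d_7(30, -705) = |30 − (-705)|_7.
d_7(30, -705) = 1/49

Step 1 — x − y = 30 − (-705) = 735. Step 2 — v_7(735) = 2 (factor: 735 = (7^2 · 15); the sign does not affect v_p). Step 3 — |x − y|_7 = 7^{-2} = 1/49.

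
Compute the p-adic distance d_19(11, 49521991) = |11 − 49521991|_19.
d_19(11, 49521991) = 1/2476099

Step 1 — x − y = 11 − 49521991 = -49521980. Step 2 — v_19(-49521980) = 5 (factor: -49521980 = −(19^5 · 20); the sign does not affect v_p). Step 3 — |x − y|_19 = 19^{-5} = 1/2476099.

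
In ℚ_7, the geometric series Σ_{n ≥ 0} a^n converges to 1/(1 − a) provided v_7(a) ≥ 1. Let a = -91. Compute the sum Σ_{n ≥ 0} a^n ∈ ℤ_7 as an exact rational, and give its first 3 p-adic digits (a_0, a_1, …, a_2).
Σ a^n = 1/(1 − a) = 1/92;  first 3 digits = (1, 1, 6)

v_7(a) = 1 ≥ 1, so the series converges in ℤ_7 to 1/(1 − a) = 1/(1 − (-91)) = 1/92. Expand this rational in ℤ_7: compute digits iteratively via d_i = x_i mod 7, x_{i+1} = (x_i − d_i)/7. The first 3 digits are (1, 1, 6).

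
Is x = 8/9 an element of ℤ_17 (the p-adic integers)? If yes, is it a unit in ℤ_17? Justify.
x ∈ ℤ_17^× (unit); v_17(x) = 0

ℤ_17 = {x ∈ ℚ_17 : v_17(x) ≥ 0} and ℤ_17^× = {x ∈ ℤ_17 : v_17(x) = 0}. Here v_17(8/9) = v_17(num) − v_17(den) = 0; compare against these criteria.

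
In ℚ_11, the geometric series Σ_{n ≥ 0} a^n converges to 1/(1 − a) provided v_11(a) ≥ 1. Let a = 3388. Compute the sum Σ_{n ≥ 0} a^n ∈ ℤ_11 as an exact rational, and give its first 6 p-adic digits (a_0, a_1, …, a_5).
Σ a^n = 1/(1 − a) = -1/3387;  first 6 digits = (1, 0, 6, 2, 3, 5)

v_11(a) = 2 ≥ 1, so the series converges in ℤ_11 to 1/(1 − a) = 1/(1 − 3388) = -1/3387. Expand this rational in ℤ_11: compute digits iteratively via d_i = x_i mod 11, x_{i+1} = (x_i − d_i)/11. The first 6 digits are (1, 0, 6, 2, 3, 5).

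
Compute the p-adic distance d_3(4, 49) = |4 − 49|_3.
d_3(4, 49) = 1/9

Step 1 — x − y = 4 − 49 = -45. Step 2 — v_3(-45) = 2 (factor: -45 = −(3^2 · 5); the sign does not affect v_p). Step 3 — |x − y|_3 = 3^{-2} = 1/9.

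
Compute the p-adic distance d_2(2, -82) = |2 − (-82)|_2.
d_2(2, -82) = 1/4

Step 1 — x − y = 2 − (-82) = 84. Step 2 — v_2(84) = 2 (factor: 84 = (2^2 · 21); the sign does not affect v_p). Step 3 — |x − y|_2 = 2^{-2} = 1/4.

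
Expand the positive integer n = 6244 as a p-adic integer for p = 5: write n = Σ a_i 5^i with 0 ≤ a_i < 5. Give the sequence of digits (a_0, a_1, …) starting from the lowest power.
(a_0, a_1, …) = (4, 3, 4, 4, 4, 1)

Repeated division by 5 gives the digits low-to-high: 6244 = 4 + 3·5^1 + 4·5^2 + 4·5^3 + 4·5^4 + 1·5^5. Digit sequence: (4, 3, 4, 4, 4, 1).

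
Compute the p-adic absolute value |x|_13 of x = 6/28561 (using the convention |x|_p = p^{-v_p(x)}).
|6/28561|_13 = 28561

Step 1 — compute v_13(x) by factoring powers of 13 out of the numerator and denominator: v_13(6/28561) = -4. Step 2 — apply |x|_p = p^{-v_p(x)} = 13^{4} = 28561.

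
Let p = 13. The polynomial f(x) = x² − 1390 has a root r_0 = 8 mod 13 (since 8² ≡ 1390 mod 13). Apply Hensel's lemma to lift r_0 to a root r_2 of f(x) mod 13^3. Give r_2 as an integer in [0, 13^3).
r_2 = 788 (mod 2197)

Hensel's recurrence: r_{i+1} = r_i − f(r_i)·(f′(r_i))^{-1} mod 13^{i+2}, with f′(x) = 2x. Iterate:
  r_0 = 8 (mod 13)
  r_1 = 112 (mod 169)
  r_2 = 788 (mod 2197)
Final: r_2 = 788, and one checks f(r_2) ≡ 0 mod 13^3.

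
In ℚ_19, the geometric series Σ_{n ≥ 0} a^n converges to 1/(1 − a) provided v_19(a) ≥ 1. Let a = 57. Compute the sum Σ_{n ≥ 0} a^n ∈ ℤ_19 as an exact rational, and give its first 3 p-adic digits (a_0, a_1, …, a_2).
Σ a^n = 1/(1 − a) = -1/56;  first 3 digits = (1, 3, 9)

v_19(a) = 1 ≥ 1, so the series converges in ℤ_19 to 1/(1 − a) = 1/(1 − 57) = -1/56. Expand this rational in ℤ_19: compute digits iteratively via d_i = x_i mod 19, x_{i+1} = (x_i − d_i)/19. The first 3 digits are (1, 3, 9).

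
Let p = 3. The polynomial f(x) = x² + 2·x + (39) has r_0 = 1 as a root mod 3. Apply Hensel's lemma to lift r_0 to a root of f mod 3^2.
r_1 = 4 (mod 9)

Hensel: r_{i+1} = r_i − f(r_i)·(f′(r_i))^{-1} mod 3^{i+2}, f′(x) = 2x + 2. Iterate:
  r_0 = 1 (mod 3)
  r_1 = 4 (mod 9)
Final: r = 4 satisfies f(r) ≡ 0 mod 3^2.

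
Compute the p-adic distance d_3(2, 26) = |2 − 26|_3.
d_3(2, 26) = 1/3

Step 1 — x − y = 2 − 26 = -24. Step 2 — v_3(-24) = 1 (factor: -24 = −(3^1 · 8); the sign does not affect v_p). Step 3 — |x − y|_3 = 3^{-1} = 1/3.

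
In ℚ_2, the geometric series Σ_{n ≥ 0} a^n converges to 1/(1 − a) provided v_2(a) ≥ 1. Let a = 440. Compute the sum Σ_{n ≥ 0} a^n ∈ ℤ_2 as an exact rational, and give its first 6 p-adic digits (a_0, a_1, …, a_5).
Σ a^n = 1/(1 − a) = -1/439;  first 6 digits = (1, 0, 0, 1, 1, 1)

v_2(a) = 3 ≥ 1, so the series converges in ℤ_2 to 1/(1 − a) = 1/(1 − 440) = -1/439. Expand this rational in ℤ_2: compute digits iteratively via d_i = x_i mod 2, x_{i+1} = (x_i − d_i)/2. The first 6 digits are (1, 0, 0, 1, 1, 1).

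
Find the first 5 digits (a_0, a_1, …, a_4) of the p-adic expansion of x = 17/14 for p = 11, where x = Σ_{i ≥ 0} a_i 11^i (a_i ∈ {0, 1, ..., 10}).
(a_0, …, a_4) = (2, 7, 8, 0, 7)

v_11(17/14) = 0 (numerator and denominator both coprime to 11), so x ∈ ℤ_11^×. Compute digits iteratively via a_i = x_i mod 11, x_{i+1} = (x_i − a_i)/11, with x_0 = x:
  x_0 = 17/14;  a_0 = 2;  x_1 = (x_0 − 2)/11 = -1/14
  x_1 = -1/14;  a_1 = 7;  x_2 = (x_1 − 7)/11 = -9/14
  x_2 = -9/14;  a_2 = 8;  x_3 = (x_2 − 8)/11 = -11/14
  x_3 = -11/14;  a_3 = 0;  x_4 = (x_3 − 0)/11 = -1/14
  x_4 = -1/14;  a_4 = 7;  x_5 = (x_4 − 7)/11 = -9/14
Digits: (2, 7, 8, 0, 7).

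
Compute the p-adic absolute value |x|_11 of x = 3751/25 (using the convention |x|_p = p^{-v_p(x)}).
|3751/25|_11 = 1/121

Step 1 — compute v_11(x) by factoring powers of 11 out of the numerator and denominator: v_11(3751/25) = 2. Step 2 — apply |x|_p = p^{-v_p(x)} = 11^{-2} = 1/121.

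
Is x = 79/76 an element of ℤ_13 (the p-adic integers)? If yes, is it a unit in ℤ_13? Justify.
x ∈ ℤ_13^× (unit); v_13(x) = 0

ℤ_13 = {x ∈ ℚ_13 : v_13(x) ≥ 0} and ℤ_13^× = {x ∈ ℤ_13 : v_13(x) = 0}. Here v_13(79/76) = v_13(num) − v_13(den) = 0; compare against these criteria.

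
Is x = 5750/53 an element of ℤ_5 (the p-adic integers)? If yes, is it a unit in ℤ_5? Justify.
x ∈ ℤ_5 but not a unit; v_5(x) = 3 > 0

ℤ_5 = {x ∈ ℚ_5 : v_5(x) ≥ 0} and ℤ_5^× = {x ∈ ℤ_5 : v_5(x) = 0}. Here v_5(5750/53) = v_5(num) − v_5(den) = 3; compare against these criteria.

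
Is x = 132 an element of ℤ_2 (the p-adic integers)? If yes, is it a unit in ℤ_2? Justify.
x ∈ ℤ_2 but not a unit; v_2(x) = 2 > 0

ℤ_2 = {x ∈ ℚ_2 : v_2(x) ≥ 0} and ℤ_2^× = {x ∈ ℤ_2 : v_2(x) = 0}. Here v_2(132) = v_2(num) − v_2(den) = 2; compare against these criteria.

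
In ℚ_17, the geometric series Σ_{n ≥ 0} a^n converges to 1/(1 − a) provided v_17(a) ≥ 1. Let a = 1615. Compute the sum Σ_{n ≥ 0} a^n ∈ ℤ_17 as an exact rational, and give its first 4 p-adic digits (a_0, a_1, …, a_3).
Σ a^n = 1/(1 − a) = -1/1614;  first 4 digits = (1, 10, 3, 1)

v_17(a) = 1 ≥ 1, so the series converges in ℤ_17 to 1/(1 − a) = 1/(1 − 1615) = -1/1614. Expand this rational in ℤ_17: compute digits iteratively via d_i = x_i mod 17, x_{i+1} = (x_i − d_i)/17. The first 4 digits are (1, 10, 3, 1).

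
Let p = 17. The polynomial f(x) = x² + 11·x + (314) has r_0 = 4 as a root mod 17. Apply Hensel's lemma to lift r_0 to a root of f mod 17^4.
r_3 = 28139 (mod 83521)

Hensel: r_{i+1} = r_i − f(r_i)·(f′(r_i))^{-1} mod 17^{i+2}, f′(x) = 2x + 11. Iterate:
  r_0 = 4 (mod 17)
  r_1 = 106 (mod 289)
  r_2 = 3574 (mod 4913)
  r_3 = 28139 (mod 83521)
Final: r = 28139 satisfies f(r) ≡ 0 mod 17^4.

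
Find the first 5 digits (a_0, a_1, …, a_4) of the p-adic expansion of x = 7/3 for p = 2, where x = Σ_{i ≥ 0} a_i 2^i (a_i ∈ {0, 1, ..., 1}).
(a_0, …, a_4) = (1, 0, 1, 1, 0)

v_2(7/3) = 0 (numerator and denominator both coprime to 2), so x ∈ ℤ_2^×. Compute digits iteratively via a_i = x_i mod 2, x_{i+1} = (x_i − a_i)/2, with x_0 = x:
  x_0 = 7/3;  a_0 = 1;  x_1 = (x_0 − 1)/2 = 2/3
  x_1 = 2/3;  a_1 = 0;  x_2 = (x_1 − 0)/2 = 1/3
  x_2 = 1/3;  a_2 = 1;  x_3 = (x_2 − 1)/2 = -1/3
  x_3 = -1/3;  a_3 = 1;  x_4 = (x_3 − 1)/2 = -2/3
  x_4 = -2/3;  a_4 = 0;  x_5 = (x_4 − 0)/2 = -1/3
Digits: (1, 0, 1, 1, 0).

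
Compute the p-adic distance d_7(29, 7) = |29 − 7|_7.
d_7(29, 7) = 1

Step 1 — x − y = 29 − 7 = 22. Step 2 — v_7(22) = 0 (factor: 22 = (7^0 · 22); the sign does not affect v_p). Step 3 — |x − y|_7 = 7^{0} = 1.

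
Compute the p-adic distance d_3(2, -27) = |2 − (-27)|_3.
d_3(2, -27) = 1

Step 1 — x − y = 2 − (-27) = 29. Step 2 — v_3(29) = 0 (factor: 29 = (3^0 · 29); the sign does not affect v_p). Step 3 — |x − y|_3 = 3^{0} = 1.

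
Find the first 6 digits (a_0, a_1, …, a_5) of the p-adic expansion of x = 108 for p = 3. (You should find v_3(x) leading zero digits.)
(a_0, …, a_5) = (0, 0, 0, 1, 1, 0)

v_3(108) = 3, so a_0 = ... = a_2 = 0. Factor out: x = 3^3 · u with u = 4 a unit in ℤ_3. Expand u iteratively via a_{v+i} = u_i mod 3, u_{i+1} = (u_i − a_{v+i})/3:
  u_0 = 4;  a_3 = 1;  u_1 = (u_0 − 1)/3 = 1
  u_1 = 1;  a_4 = 1;  u_2 = (u_1 − 1)/3 = 0
  u_2 = 0;  a_5 = 0;  u_3 = (u_2 − 0)/3 = 0
Digits: (0, 0, 0, 1, 1, 0).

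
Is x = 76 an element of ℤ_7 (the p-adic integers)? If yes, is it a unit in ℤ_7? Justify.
x ∈ ℤ_7^× (unit); v_7(x) = 0

ℤ_7 = {x ∈ ℚ_7 : v_7(x) ≥ 0} and ℤ_7^× = {x ∈ ℤ_7 : v_7(x) = 0}. Here v_7(76) = v_7(num) − v_7(den) = 0; compare against these criteria.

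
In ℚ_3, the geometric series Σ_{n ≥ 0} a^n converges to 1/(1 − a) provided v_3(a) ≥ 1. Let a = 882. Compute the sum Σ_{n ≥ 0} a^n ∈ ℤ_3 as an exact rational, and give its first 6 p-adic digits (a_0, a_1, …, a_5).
Σ a^n = 1/(1 − a) = -1/881;  first 6 digits = (1, 0, 2, 2, 2, 0)

v_3(a) = 2 ≥ 1, so the series converges in ℤ_3 to 1/(1 − a) = 1/(1 − 882) = -1/881. Expand this rational in ℤ_3: compute digits iteratively via d_i = x_i mod 3, x_{i+1} = (x_i − d_i)/3. The first 6 digits are (1, 0, 2, 2, 2, 0).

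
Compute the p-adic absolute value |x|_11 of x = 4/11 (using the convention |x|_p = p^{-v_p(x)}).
|4/11|_11 = 11

Step 1 — compute v_11(x) by factoring powers of 11 out of the numerator and denominator: v_11(4/11) = -1. Step 2 — apply |x|_p = p^{-v_p(x)} = 11^{1} = 11.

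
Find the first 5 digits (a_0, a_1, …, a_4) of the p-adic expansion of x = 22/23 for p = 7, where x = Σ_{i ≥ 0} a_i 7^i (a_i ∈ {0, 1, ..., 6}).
(a_0, …, a_4) = (4, 2, 3, 5, 5)

v_7(22/23) = 0 (numerator and denominator both coprime to 7), so x ∈ ℤ_7^×. Compute digits iteratively via a_i = x_i mod 7, x_{i+1} = (x_i − a_i)/7, with x_0 = x:
  x_0 = 22/23;  a_0 = 4;  x_1 = (x_0 − 4)/7 = -10/23
  x_1 = -10/23;  a_1 = 2;  x_2 = (x_1 − 2)/7 = -8/23
  x_2 = -8/23;  a_2 = 3;  x_3 = (x_2 − 3)/7 = -11/23
  x_3 = -11/23;  a_3 = 5;  x_4 = (x_3 − 5)/7 = -18/23
  x_4 = -18/23;  a_4 = 5;  x_5 = (x_4 − 5)/7 = -19/23
Digits: (4, 2, 3, 5, 5).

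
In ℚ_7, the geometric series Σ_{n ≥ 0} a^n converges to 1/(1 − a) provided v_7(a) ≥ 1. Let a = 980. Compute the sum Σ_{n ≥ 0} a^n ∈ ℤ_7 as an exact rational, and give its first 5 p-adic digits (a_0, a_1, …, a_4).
Σ a^n = 1/(1 − a) = -1/979;  first 5 digits = (1, 0, 6, 2, 1)

v_7(a) = 2 ≥ 1, so the series converges in ℤ_7 to 1/(1 − a) = 1/(1 − 980) = -1/979. Expand this rational in ℤ_7: compute digits iteratively via d_i = x_i mod 7, x_{i+1} = (x_i − d_i)/7. The first 5 digits are (1, 0, 6, 2, 1).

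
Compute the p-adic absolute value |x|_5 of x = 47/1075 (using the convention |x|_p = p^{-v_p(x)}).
|47/1075|_5 = 25

Step 1 — compute v_5(x) by factoring powers of 5 out of the numerator and denominator: v_5(47/1075) = -2. Step 2 — apply |x|_p = p^{-v_p(x)} = 5^{2} = 25.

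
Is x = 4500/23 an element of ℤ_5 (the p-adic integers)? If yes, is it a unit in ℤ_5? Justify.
x ∈ ℤ_5 but not a unit; v_5(x) = 3 > 0

ℤ_5 = {x ∈ ℚ_5 : v_5(x) ≥ 0} and ℤ_5^× = {x ∈ ℤ_5 : v_5(x) = 0}. Here v_5(4500/23) = v_5(num) − v_5(den) = 3; compare against these criteria.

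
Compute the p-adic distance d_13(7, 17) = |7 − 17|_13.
d_13(7, 17) = 1

Step 1 — x − y = 7 − 17 = -10. Step 2 — v_13(-10) = 0 (factor: -10 = −(13^0 · 10); the sign does not affect v_p). Step 3 — |x − y|_13 = 13^{0} = 1.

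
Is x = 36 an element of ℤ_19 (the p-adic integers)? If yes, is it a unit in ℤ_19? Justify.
x ∈ ℤ_19^× (unit); v_19(x) = 0

ℤ_19 = {x ∈ ℚ_19 : v_19(x) ≥ 0} and ℤ_19^× = {x ∈ ℤ_19 : v_19(x) = 0}. Here v_19(36) = v_19(num) − v_19(den) = 0; compare against these criteria.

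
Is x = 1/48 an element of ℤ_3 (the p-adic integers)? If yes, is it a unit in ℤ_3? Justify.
x ∉ ℤ_3 (v_3(x) = -1 < 0)

ℤ_3 = {x ∈ ℚ_3 : v_3(x) ≥ 0} and ℤ_3^× = {x ∈ ℤ_3 : v_3(x) = 0}. Here v_3(1/48) = v_3(num) − v_3(den) = -1; compare against these criteria.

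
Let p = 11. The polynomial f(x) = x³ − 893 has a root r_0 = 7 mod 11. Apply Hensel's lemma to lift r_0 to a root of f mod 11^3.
r_2 = 205 (mod 1331)

Hensel: r_{i+1} = r_i − f(r_i)/f′(r_i) mod 11^{i+2}, where f′(x) = 3x². Iterate:
  r_0 = 7 (mod 11)
  r_1 = 84 (mod 121)
  r_2 = 205 (mod 1331)
Final: r = 205 with f(r) ≡ 0 mod 11^3.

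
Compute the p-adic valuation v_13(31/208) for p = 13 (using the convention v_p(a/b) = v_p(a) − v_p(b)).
v_13(31/208) = -1

Factor powers of 13 from the numerator and denominator of the reduced fraction: 31 = 13^0 · 31 and 208 = 13^1 · 16. Apply v_p(a/b) = v_p(a) − v_p(b): v_13(31/208) = 0 − 1 = -1.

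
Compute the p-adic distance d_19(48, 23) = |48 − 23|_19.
d_19(48, 23) = 1

Step 1 — x − y = 48 − 23 = 25. Step 2 — v_19(25) = 0 (factor: 25 = (19^0 · 25); the sign does not affect v_p). Step 3 — |x − y|_19 = 19^{0} = 1.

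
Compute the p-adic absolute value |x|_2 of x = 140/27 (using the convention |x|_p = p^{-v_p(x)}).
|140/27|_2 = 1/4

Step 1 — compute v_2(x) by factoring powers of 2 out of the numerator and denominator: v_2(140/27) = 2. Step 2 — apply |x|_p = p^{-v_p(x)} = 2^{-2} = 1/4.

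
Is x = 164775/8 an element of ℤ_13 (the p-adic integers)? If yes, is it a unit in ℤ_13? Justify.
x ∈ ℤ_13 but not a unit; v_13(x) = 3 > 0

ℤ_13 = {x ∈ ℚ_13 : v_13(x) ≥ 0} and ℤ_13^× = {x ∈ ℤ_13 : v_13(x) = 0}. Here v_13(164775/8) = v_13(num) − v_13(den) = 3; compare against these criteria.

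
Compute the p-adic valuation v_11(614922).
v_11(614922) = 4

v_11(n) is the largest exponent k such that 11^k divides n. Factor out: 614922 = 11^4 · 42. (Sign doesn't affect v_p.) So v_11(614922) = 4.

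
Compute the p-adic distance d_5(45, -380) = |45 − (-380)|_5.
d_5(45, -380) = 1/25

Step 1 — x − y = 45 − (-380) = 425. Step 2 — v_5(425) = 2 (factor: 425 = (5^2 · 17); the sign does not affect v_p). Step 3 — |x − y|_5 = 5^{-2} = 1/25.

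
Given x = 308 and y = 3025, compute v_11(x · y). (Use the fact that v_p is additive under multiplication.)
v_11(931700) = 3

v_p(x) = 1 (factor: 308 = 11^1 · 28); v_p(y) = 2 (factor: 3025 = 11^2 · 25). Additivity: v_p(xy) = v_p(x) + v_p(y) = 1 + 2 = 3. (Direct check: xy = 931700 = 11^3 · (700).)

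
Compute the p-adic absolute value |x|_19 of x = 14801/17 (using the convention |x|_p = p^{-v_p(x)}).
|14801/17|_19 = 1/361

Step 1 — compute v_19(x) by factoring powers of 19 out of the numerator and denominator: v_19(14801/17) = 2. Step 2 — apply |x|_p = p^{-v_p(x)} = 19^{-2} = 1/361.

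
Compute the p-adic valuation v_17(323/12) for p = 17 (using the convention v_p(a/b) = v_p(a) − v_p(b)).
v_17(323/12) = 1

Factor powers of 17 from the numerator and denominator of the reduced fraction: 323 = 17^1 · 19 and 12 = 17^0 · 12. Apply v_p(a/b) = v_p(a) − v_p(b): v_17(323/12) = 1 − 0 = 1.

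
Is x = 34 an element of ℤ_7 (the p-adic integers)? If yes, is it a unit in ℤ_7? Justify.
x ∈ ℤ_7^× (unit); v_7(x) = 0

ℤ_7 = {x ∈ ℚ_7 : v_7(x) ≥ 0} and ℤ_7^× = {x ∈ ℤ_7 : v_7(x) = 0}. Here v_7(34) = v_7(num) − v_7(den) = 0; compare against these criteria.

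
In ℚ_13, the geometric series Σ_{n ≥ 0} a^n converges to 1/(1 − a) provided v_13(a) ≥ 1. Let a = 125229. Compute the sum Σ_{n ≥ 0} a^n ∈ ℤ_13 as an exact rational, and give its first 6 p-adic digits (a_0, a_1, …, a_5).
Σ a^n = 1/(1 − a) = -1/125228;  first 6 digits = (1, 0, 0, 5, 4, 0)

v_13(a) = 3 ≥ 1, so the series converges in ℤ_13 to 1/(1 − a) = 1/(1 − 125229) = -1/125228. Expand this rational in ℤ_13: compute digits iteratively via d_i = x_i mod 13, x_{i+1} = (x_i − d_i)/13. The first 6 digits are (1, 0, 0, 5, 4, 0).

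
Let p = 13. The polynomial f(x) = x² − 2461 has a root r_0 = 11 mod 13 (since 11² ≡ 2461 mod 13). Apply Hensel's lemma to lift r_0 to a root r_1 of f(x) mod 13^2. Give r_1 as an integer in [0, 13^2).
r_1 = 102 (mod 169)

Hensel's recurrence: r_{i+1} = r_i − f(r_i)·(f′(r_i))^{-1} mod 13^{i+2}, with f′(x) = 2x. Iterate:
  r_0 = 11 (mod 13)
  r_1 = 102 (mod 169)
Final: r_1 = 102, and one checks f(r_1) ≡ 0 mod 13^2.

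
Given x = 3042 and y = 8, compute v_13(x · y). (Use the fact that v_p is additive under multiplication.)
v_13(24336) = 2

v_p(x) = 2 (factor: 3042 = 13^2 · 18); v_p(y) = 0 (factor: 8 = 13^0 · 8). Additivity: v_p(xy) = v_p(x) + v_p(y) = 2 + 0 = 2. (Direct check: xy = 24336 = 13^2 · (144).)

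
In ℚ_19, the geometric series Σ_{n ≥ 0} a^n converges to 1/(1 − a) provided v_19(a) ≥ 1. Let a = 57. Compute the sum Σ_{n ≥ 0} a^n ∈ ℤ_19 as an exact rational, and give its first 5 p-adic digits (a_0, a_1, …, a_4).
Σ a^n = 1/(1 − a) = -1/56;  first 5 digits = (1, 3, 9, 8, 6)

v_19(a) = 1 ≥ 1, so the series converges in ℤ_19 to 1/(1 − a) = 1/(1 − 57) = -1/56. Expand this rational in ℤ_19: compute digits iteratively via d_i = x_i mod 19, x_{i+1} = (x_i − d_i)/19. The first 5 digits are (1, 3, 9, 8, 6).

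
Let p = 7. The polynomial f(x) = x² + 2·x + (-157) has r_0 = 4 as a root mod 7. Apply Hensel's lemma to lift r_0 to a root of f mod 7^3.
r_2 = 179 (mod 343)

Hensel: r_{i+1} = r_i − f(r_i)·(f′(r_i))^{-1} mod 7^{i+2}, f′(x) = 2x + 2. Iterate:
  r_0 = 4 (mod 7)
  r_1 = 32 (mod 49)
  r_2 = 179 (mod 343)
Final: r = 179 satisfies f(r) ≡ 0 mod 7^3.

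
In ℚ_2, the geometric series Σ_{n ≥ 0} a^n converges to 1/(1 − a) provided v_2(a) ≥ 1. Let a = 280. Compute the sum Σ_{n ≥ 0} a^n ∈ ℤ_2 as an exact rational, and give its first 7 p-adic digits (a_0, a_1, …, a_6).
Σ a^n = 1/(1 − a) = -1/279;  first 7 digits = (1, 0, 0, 1, 1, 0, 1)

v_2(a) = 3 ≥ 1, so the series converges in ℤ_2 to 1/(1 − a) = 1/(1 − 280) = -1/279. Expand this rational in ℤ_2: compute digits iteratively via d_i = x_i mod 2, x_{i+1} = (x_i − d_i)/2. The first 7 digits are (1, 0, 0, 1, 1, 0, 1).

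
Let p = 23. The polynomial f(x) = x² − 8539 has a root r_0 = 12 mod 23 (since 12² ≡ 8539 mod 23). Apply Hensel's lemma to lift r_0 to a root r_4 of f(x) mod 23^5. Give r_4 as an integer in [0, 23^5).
r_4 = 3971675 (mod 6436343)

Hensel's recurrence: r_{i+1} = r_i − f(r_i)·(f′(r_i))^{-1} mod 23^{i+2}, with f′(x) = 2x. Iterate:
  r_0 = 12 (mod 23)
  r_1 = 472 (mod 529)
  r_2 = 5233 (mod 12167)
  r_3 = 53901 (mod 279841)
  r_4 = 3971675 (mod 6436343)
Final: r_4 = 3971675, and one checks f(r_4) ≡ 0 mod 23^5.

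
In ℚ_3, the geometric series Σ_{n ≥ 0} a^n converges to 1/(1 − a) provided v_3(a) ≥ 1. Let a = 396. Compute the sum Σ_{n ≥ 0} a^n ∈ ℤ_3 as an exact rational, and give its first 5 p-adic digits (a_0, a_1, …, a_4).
Σ a^n = 1/(1 − a) = -1/395;  first 5 digits = (1, 0, 2, 2, 2)

v_3(a) = 2 ≥ 1, so the series converges in ℤ_3 to 1/(1 − a) = 1/(1 − 396) = -1/395. Expand this rational in ℤ_3: compute digits iteratively via d_i = x_i mod 3, x_{i+1} = (x_i − d_i)/3. The first 5 digits are (1, 0, 2, 2, 2).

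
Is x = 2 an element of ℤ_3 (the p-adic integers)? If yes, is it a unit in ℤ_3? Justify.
x ∈ ℤ_3^× (unit); v_3(x) = 0

ℤ_3 = {x ∈ ℚ_3 : v_3(x) ≥ 0} and ℤ_3^× = {x ∈ ℤ_3 : v_3(x) = 0}. Here v_3(2) = v_3(num) − v_3(den) = 0; compare against these criteria.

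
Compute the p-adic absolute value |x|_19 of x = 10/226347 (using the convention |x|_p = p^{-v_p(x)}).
|10/226347|_19 = 6859

Step 1 — compute v_19(x) by factoring powers of 19 out of the numerator and denominator: v_19(10/226347) = -3. Step 2 — apply |x|_p = p^{-v_p(x)} = 19^{3} = 6859.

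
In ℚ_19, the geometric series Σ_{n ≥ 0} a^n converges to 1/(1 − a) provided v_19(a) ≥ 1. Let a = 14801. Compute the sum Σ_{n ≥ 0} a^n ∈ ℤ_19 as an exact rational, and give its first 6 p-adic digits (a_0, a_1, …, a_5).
Σ a^n = 1/(1 − a) = -1/14800;  first 6 digits = (1, 0, 3, 2, 9, 12)

v_19(a) = 2 ≥ 1, so the series converges in ℤ_19 to 1/(1 − a) = 1/(1 − 14801) = -1/14800. Expand this rational in ℤ_19: compute digits iteratively via d_i = x_i mod 19, x_{i+1} = (x_i − d_i)/19. The first 6 digits are (1, 0, 3, 2, 9, 12).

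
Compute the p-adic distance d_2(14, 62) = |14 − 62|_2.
d_2(14, 62) = 1/16

Step 1 — x − y = 14 − 62 = -48. Step 2 — v_2(-48) = 4 (factor: -48 = −(2^4 · 3); the sign does not affect v_p). Step 3 — |x − y|_2 = 2^{-4} = 1/16.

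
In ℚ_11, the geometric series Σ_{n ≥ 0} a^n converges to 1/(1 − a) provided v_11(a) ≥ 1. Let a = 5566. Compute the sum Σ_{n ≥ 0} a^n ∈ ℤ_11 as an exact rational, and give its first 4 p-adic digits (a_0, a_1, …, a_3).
Σ a^n = 1/(1 − a) = -1/5565;  first 4 digits = (1, 0, 2, 4)

v_11(a) = 2 ≥ 1, so the series converges in ℤ_11 to 1/(1 − a) = 1/(1 − 5566) = -1/5565. Expand this rational in ℤ_11: compute digits iteratively via d_i = x_i mod 11, x_{i+1} = (x_i − d_i)/11. The first 4 digits are (1, 0, 2, 4).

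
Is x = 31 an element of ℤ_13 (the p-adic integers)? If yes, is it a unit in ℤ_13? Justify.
x ∈ ℤ_13^× (unit); v_13(x) = 0

ℤ_13 = {x ∈ ℚ_13 : v_13(x) ≥ 0} and ℤ_13^× = {x ∈ ℤ_13 : v_13(x) = 0}. Here v_13(31) = v_13(num) − v_13(den) = 0; compare against these criteria.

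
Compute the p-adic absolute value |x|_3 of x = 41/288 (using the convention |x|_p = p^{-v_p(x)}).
|41/288|_3 = 9

Step 1 — compute v_3(x) by factoring powers of 3 out of the numerator and denominator: v_3(41/288) = -2. Step 2 — apply |x|_p = p^{-v_p(x)} = 3^{2} = 9.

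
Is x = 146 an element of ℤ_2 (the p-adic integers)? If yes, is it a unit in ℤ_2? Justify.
x ∈ ℤ_2 but not a unit; v_2(x) = 1 > 0

ℤ_2 = {x ∈ ℚ_2 : v_2(x) ≥ 0} and ℤ_2^× = {x ∈ ℤ_2 : v_2(x) = 0}. Here v_2(146) = v_2(num) − v_2(den) = 1; compare against these criteria.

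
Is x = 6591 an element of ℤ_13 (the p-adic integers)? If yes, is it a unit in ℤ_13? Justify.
x ∈ ℤ_13 but not a unit; v_13(x) = 3 > 0

ℤ_13 = {x ∈ ℚ_13 : v_13(x) ≥ 0} and ℤ_13^× = {x ∈ ℤ_13 : v_13(x) = 0}. Here v_13(6591) = v_13(num) − v_13(den) = 3; compare against these criteria.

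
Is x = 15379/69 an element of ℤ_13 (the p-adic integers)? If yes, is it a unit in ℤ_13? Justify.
x ∈ ℤ_13 but not a unit; v_13(x) = 3 > 0

ℤ_13 = {x ∈ ℚ_13 : v_13(x) ≥ 0} and ℤ_13^× = {x ∈ ℤ_13 : v_13(x) = 0}. Here v_13(15379/69) = v_13(num) − v_13(den) = 3; compare against these criteria.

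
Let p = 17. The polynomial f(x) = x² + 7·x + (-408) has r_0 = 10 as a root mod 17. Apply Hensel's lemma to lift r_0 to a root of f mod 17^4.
r_3 = 83497 (mod 83521)

Hensel: r_{i+1} = r_i − f(r_i)·(f′(r_i))^{-1} mod 17^{i+2}, f′(x) = 2x + 7. Iterate:
  r_0 = 10 (mod 17)
  r_1 = 265 (mod 289)
  r_2 = 4889 (mod 4913)
  r_3 = 83497 (mod 83521)
Final: r = 83497 satisfies f(r) ≡ 0 mod 17^4.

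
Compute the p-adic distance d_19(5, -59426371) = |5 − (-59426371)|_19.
d_19(5, -59426371) = 1/2476099

Step 1 — x − y = 5 − (-59426371) = 59426376. Step 2 — v_19(59426376) = 5 (factor: 59426376 = (19^5 · 24); the sign does not affect v_p). Step 3 — |x − y|_19 = 19^{-5} = 1/2476099.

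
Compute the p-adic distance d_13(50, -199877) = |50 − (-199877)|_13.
d_13(50, -199877) = 1/28561

Step 1 — x − y = 50 − (-199877) = 199927. Step 2 — v_13(199927) = 4 (factor: 199927 = (13^4 · 7); the sign does not affect v_p). Step 3 — |x − y|_13 = 13^{-4} = 1/28561.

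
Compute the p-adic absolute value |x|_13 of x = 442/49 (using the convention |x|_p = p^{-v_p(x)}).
|442/49|_13 = 1/13

Step 1 — compute v_13(x) by factoring powers of 13 out of the numerator and denominator: v_13(442/49) = 1. Step 2 — apply |x|_p = p^{-v_p(x)} = 13^{-1} = 1/13.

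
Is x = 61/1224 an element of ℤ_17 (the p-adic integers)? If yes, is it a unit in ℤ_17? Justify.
x ∉ ℤ_17 (v_17(x) = -1 < 0)

ℤ_17 = {x ∈ ℚ_17 : v_17(x) ≥ 0} and ℤ_17^× = {x ∈ ℤ_17 : v_17(x) = 0}. Here v_17(61/1224) = v_17(num) − v_17(den) = -1; compare against these criteria.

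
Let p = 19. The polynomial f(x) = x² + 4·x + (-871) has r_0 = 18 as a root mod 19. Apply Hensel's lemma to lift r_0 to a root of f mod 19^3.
r_2 = 4407 (mod 6859)

Hensel: r_{i+1} = r_i − f(r_i)·(f′(r_i))^{-1} mod 19^{i+2}, f′(x) = 2x + 4. Iterate:
  r_0 = 18 (mod 19)
  r_1 = 75 (mod 361)
  r_2 = 4407 (mod 6859)
Final: r = 4407 satisfies f(r) ≡ 0 mod 19^3.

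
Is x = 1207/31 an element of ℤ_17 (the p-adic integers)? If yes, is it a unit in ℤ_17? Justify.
x ∈ ℤ_17 but not a unit; v_17(x) = 1 > 0

ℤ_17 = {x ∈ ℚ_17 : v_17(x) ≥ 0} and ℤ_17^× = {x ∈ ℤ_17 : v_17(x) = 0}. Here v_17(1207/31) = v_17(num) − v_17(den) = 1; compare against these criteria.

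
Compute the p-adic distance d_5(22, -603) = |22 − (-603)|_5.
d_5(22, -603) = 1/625

Step 1 — x − y = 22 − (-603) = 625. Step 2 — v_5(625) = 4 (factor: 625 = (5^4 · 1); the sign does not affect v_p). Step 3 — |x − y|_5 = 5^{-4} = 1/625.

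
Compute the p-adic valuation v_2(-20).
v_2(-20) = 2

v_2(n) is the largest exponent k such that 2^k divides n. Factor out: -20 = -2^2 · 5. (Sign doesn't affect v_p.) So v_2(-20) = 2.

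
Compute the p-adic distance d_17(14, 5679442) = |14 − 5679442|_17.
d_17(14, 5679442) = 1/1419857

Step 1 — x − y = 14 − 5679442 = -5679428. Step 2 — v_17(-5679428) = 5 (factor: -5679428 = −(17^5 · 4); the sign does not affect v_p). Step 3 — |x − y|_17 = 17^{-5} = 1/1419857.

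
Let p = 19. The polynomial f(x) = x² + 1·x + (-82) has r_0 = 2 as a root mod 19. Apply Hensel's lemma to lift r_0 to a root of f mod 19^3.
r_2 = 2111 (mod 6859)

Hensel: r_{i+1} = r_i − f(r_i)·(f′(r_i))^{-1} mod 19^{i+2}, f′(x) = 2x + 1. Iterate:
  r_0 = 2 (mod 19)
  r_1 = 306 (mod 361)
  r_2 = 2111 (mod 6859)
Final: r = 2111 satisfies f(r) ≡ 0 mod 19^3.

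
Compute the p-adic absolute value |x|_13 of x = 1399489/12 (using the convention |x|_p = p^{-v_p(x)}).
|1399489/12|_13 = 1/28561

Step 1 — compute v_13(x) by factoring powers of 13 out of the numerator and denominator: v_13(1399489/12) = 4. Step 2 — apply |x|_p = p^{-v_p(x)} = 13^{-4} = 1/28561.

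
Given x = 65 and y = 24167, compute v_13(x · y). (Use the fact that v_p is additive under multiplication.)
v_13(1570855) = 4

v_p(x) = 1 (factor: 65 = 13^1 · 5); v_p(y) = 3 (factor: 24167 = 13^3 · 11). Additivity: v_p(xy) = v_p(x) + v_p(y) = 1 + 3 = 4. (Direct check: xy = 1570855 = 13^4 · (55).)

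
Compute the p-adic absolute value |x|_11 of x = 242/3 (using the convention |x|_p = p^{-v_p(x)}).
|242/3|_11 = 1/121

Step 1 — compute v_11(x) by factoring powers of 11 out of the numerator and denominator: v_11(242/3) = 2. Step 2 — apply |x|_p = p^{-v_p(x)} = 11^{-2} = 1/121.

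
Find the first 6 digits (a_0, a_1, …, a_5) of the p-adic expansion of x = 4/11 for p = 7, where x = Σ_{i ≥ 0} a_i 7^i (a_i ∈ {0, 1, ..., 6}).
(a_0, …, a_5) = (1, 5, 5, 3, 2, 6)

v_7(4/11) = 0 (numerator and denominator both coprime to 7), so x ∈ ℤ_7^×. Compute digits iteratively via a_i = x_i mod 7, x_{i+1} = (x_i − a_i)/7, with x_0 = x:
  x_0 = 4/11;  a_0 = 1;  x_1 = (x_0 − 1)/7 = -1/11
  x_1 = -1/11;  a_1 = 5;  x_2 = (x_1 − 5)/7 = -8/11
  x_2 = -8/11;  a_2 = 5;  x_3 = (x_2 − 5)/7 = -9/11
  x_3 = -9/11;  a_3 = 3;  x_4 = (x_3 − 3)/7 = -6/11
  x_4 = -6/11;  a_4 = 2;  x_5 = (x_4 − 2)/7 = -4/11
  x_5 = -4/11;  a_5 = 6;  x_6 = (x_5 − 6)/7 = -10/11
Digits: (1, 5, 5, 3, 2, 6).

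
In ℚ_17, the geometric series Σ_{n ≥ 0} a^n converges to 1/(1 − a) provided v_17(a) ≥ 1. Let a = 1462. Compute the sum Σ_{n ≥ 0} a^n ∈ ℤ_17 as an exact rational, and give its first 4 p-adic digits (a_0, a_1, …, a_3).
Σ a^n = 1/(1 − a) = -1/1461;  first 4 digits = (1, 1, 6, 11)

v_17(a) = 1 ≥ 1, so the series converges in ℤ_17 to 1/(1 − a) = 1/(1 − 1462) = -1/1461. Expand this rational in ℤ_17: compute digits iteratively via d_i = x_i mod 17, x_{i+1} = (x_i − d_i)/17. The first 4 digits are (1, 1, 6, 11).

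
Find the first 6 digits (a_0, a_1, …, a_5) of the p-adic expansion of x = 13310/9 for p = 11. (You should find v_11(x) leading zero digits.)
(a_0, …, a_5) = (0, 0, 0, 6, 2, 1)

v_11(13310/9) = 3, so a_0 = ... = a_2 = 0. Factor out: x = 11^3 · u with u = 10/9 a unit in ℤ_11. Expand u iteratively via a_{v+i} = u_i mod 11, u_{i+1} = (u_i − a_{v+i})/11:
  u_0 = 10/9;  a_3 = 6;  u_1 = (u_0 − 6)/11 = -4/9
  u_1 = -4/9;  a_4 = 2;  u_2 = (u_1 − 2)/11 = -2/9
  u_2 = -2/9;  a_5 = 1;  u_3 = (u_2 − 1)/11 = -1/9
Digits: (0, 0, 0, 6, 2, 1).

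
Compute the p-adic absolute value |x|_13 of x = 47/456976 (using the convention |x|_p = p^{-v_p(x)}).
|47/456976|_13 = 28561

Step 1 — compute v_13(x) by factoring powers of 13 out of the numerator and denominator: v_13(47/456976) = -4. Step 2 — apply |x|_p = p^{-v_p(x)} = 13^{4} = 28561.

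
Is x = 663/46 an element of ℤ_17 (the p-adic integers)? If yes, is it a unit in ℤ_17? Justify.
x ∈ ℤ_17 but not a unit; v_17(x) = 1 > 0

ℤ_17 = {x ∈ ℚ_17 : v_17(x) ≥ 0} and ℤ_17^× = {x ∈ ℤ_17 : v_17(x) = 0}. Here v_17(663/46) = v_17(num) − v_17(den) = 1; compare against these criteria.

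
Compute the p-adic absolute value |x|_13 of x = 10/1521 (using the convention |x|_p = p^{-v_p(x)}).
|10/1521|_13 = 169

Step 1 — compute v_13(x) by factoring powers of 13 out of the numerator and denominator: v_13(10/1521) = -2. Step 2 — apply |x|_p = p^{-v_p(x)} = 13^{2} = 169.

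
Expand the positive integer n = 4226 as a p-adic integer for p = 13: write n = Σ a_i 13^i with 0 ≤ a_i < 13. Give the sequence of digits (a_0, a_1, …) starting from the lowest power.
(a_0, a_1, …) = (1, 0, 12, 1)

Repeated division by 13 gives the digits low-to-high: 4226 = 1 + 12·13^2 + 1·13^3. Digit sequence: (1, 0, 12, 1).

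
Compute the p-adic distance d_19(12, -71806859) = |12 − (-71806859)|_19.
d_19(12, -71806859) = 1/2476099

Step 1 — x − y = 12 − (-71806859) = 71806871. Step 2 — v_19(71806871) = 5 (factor: 71806871 = (19^5 · 29); the sign does not affect v_p). Step 3 — |x − y|_19 = 19^{-5} = 1/2476099.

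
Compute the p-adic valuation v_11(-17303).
v_11(-17303) = 3

v_11(n) is the largest exponent k such that 11^k divides n. Factor out: -17303 = -11^3 · 13. (Sign doesn't affect v_p.) So v_11(-17303) = 3.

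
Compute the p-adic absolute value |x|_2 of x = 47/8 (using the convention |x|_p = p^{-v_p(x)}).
|47/8|_2 = 8

Step 1 — compute v_2(x) by factoring powers of 2 out of the numerator and denominator: v_2(47/8) = -3. Step 2 — apply |x|_p = p^{-v_p(x)} = 2^{3} = 8.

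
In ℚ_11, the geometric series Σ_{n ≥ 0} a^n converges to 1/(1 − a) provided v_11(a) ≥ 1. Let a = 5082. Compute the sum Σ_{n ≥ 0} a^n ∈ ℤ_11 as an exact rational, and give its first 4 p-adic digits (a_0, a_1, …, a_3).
Σ a^n = 1/(1 − a) = -1/5081;  first 4 digits = (1, 0, 9, 3)

v_11(a) = 2 ≥ 1, so the series converges in ℤ_11 to 1/(1 − a) = 1/(1 − 5082) = -1/5081. Expand this rational in ℤ_11: compute digits iteratively via d_i = x_i mod 11, x_{i+1} = (x_i − d_i)/11. The first 4 digits are (1, 0, 9, 3).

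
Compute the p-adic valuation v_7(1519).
v_7(1519) = 2

v_7(n) is the largest exponent k such that 7^k divides n. Factor out: 1519 = 7^2 · 31. (Sign doesn't affect v_p.) So v_7(1519) = 2.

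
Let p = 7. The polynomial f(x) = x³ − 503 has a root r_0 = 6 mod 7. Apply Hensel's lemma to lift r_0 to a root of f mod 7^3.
r_2 = 265 (mod 343)

Hensel: r_{i+1} = r_i − f(r_i)/f′(r_i) mod 7^{i+2}, where f′(x) = 3x². Iterate:
  r_0 = 6 (mod 7)
  r_1 = 20 (mod 49)
  r_2 = 265 (mod 343)
Final: r = 265 with f(r) ≡ 0 mod 7^3.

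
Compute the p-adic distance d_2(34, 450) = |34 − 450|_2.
d_2(34, 450) = 1/32

Step 1 — x − y = 34 − 450 = -416. Step 2 — v_2(-416) = 5 (factor: -416 = −(2^5 · 13); the sign does not affect v_p). Step 3 — |x − y|_2 = 2^{-5} = 1/32.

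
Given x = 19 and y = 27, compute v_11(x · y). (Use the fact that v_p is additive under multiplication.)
v_11(513) = 0

v_p(x) = 0 (factor: 19 = 11^0 · 19); v_p(y) = 0 (factor: 27 = 11^0 · 27). Additivity: v_p(xy) = v_p(x) + v_p(y) = 0 + 0 = 0. (Direct check: xy = 513 = 11^0 · (513).)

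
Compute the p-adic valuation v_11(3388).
v_11(3388) = 2

v_11(n) is the largest exponent k such that 11^k divides n. Factor out: 3388 = 11^2 · 28. (Sign doesn't affect v_p.) So v_11(3388) = 2.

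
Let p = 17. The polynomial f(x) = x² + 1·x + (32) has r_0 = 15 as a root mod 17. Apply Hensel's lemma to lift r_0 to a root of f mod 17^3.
r_2 = 780 (mod 4913)

Hensel: r_{i+1} = r_i − f(r_i)·(f′(r_i))^{-1} mod 17^{i+2}, f′(x) = 2x + 1. Iterate:
  r_0 = 15 (mod 17)
  r_1 = 202 (mod 289)
  r_2 = 780 (mod 4913)
Final: r = 780 satisfies f(r) ≡ 0 mod 17^3.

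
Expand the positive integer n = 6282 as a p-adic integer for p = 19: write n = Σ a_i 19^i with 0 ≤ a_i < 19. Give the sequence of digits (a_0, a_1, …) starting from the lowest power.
(a_0, a_1, …) = (12, 7, 17)

Repeated division by 19 gives the digits low-to-high: 6282 = 12 + 7·19^1 + 17·19^2. Digit sequence: (12, 7, 17).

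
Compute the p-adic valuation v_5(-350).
v_5(-350) = 2

v_5(n) is the largest exponent k such that 5^k divides n. Factor out: -350 = -5^2 · 14. (Sign doesn't affect v_p.) So v_5(-350) = 2.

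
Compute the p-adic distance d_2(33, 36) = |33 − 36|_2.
d_2(33, 36) = 1

Step 1 — x − y = 33 − 36 = -3. Step 2 — v_2(-3) = 0 (factor: -3 = −(2^0 · 3); the sign does not affect v_p). Step 3 — |x − y|_2 = 2^{0} = 1.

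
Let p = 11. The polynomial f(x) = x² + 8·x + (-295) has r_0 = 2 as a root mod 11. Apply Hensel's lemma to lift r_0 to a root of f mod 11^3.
r_2 = 156 (mod 1331)

Hensel: r_{i+1} = r_i − f(r_i)·(f′(r_i))^{-1} mod 11^{i+2}, f′(x) = 2x + 8. Iterate:
  r_0 = 2 (mod 11)
  r_1 = 35 (mod 121)
  r_2 = 156 (mod 1331)
Final: r = 156 satisfies f(r) ≡ 0 mod 11^3.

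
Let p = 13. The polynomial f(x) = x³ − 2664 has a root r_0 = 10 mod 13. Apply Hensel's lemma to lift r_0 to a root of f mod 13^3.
r_2 = 153 (mod 2197)

Hensel: r_{i+1} = r_i − f(r_i)/f′(r_i) mod 13^{i+2}, where f′(x) = 3x². Iterate:
  r_0 = 10 (mod 13)
  r_1 = 153 (mod 169)
  r_2 = 153 (mod 2197)
Final: r = 153 with f(r) ≡ 0 mod 13^3.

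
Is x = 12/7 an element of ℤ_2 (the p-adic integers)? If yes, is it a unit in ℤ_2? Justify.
x ∈ ℤ_2 but not a unit; v_2(x) = 2 > 0

ℤ_2 = {x ∈ ℚ_2 : v_2(x) ≥ 0} and ℤ_2^× = {x ∈ ℤ_2 : v_2(x) = 0}. Here v_2(12/7) = v_2(num) − v_2(den) = 2; compare against these criteria.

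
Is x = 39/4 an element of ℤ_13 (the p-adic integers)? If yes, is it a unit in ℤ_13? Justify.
x ∈ ℤ_13 but not a unit; v_13(x) = 1 > 0

ℤ_13 = {x ∈ ℚ_13 : v_13(x) ≥ 0} and ℤ_13^× = {x ∈ ℤ_13 : v_13(x) = 0}. Here v_13(39/4) = v_13(num) − v_13(den) = 1; compare against these criteria.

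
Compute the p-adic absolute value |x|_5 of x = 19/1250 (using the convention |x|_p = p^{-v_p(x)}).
|19/1250|_5 = 625

Step 1 — compute v_5(x) by factoring powers of 5 out of the numerator and denominator: v_5(19/1250) = -4. Step 2 — apply |x|_p = p^{-v_p(x)} = 5^{4} = 625.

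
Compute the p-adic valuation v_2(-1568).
v_2(-1568) = 5

v_2(n) is the largest exponent k such that 2^k divides n. Factor out: -1568 = -2^5 · 49. (Sign doesn't affect v_p.) So v_2(-1568) = 5.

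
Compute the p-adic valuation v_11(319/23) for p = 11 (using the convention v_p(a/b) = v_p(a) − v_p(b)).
v_11(319/23) = 1

Factor powers of 11 from the numerator and denominator of the reduced fraction: 319 = 11^1 · 29 and 23 = 11^0 · 23. Apply v_p(a/b) = v_p(a) − v_p(b): v_11(319/23) = 1 − 0 = 1.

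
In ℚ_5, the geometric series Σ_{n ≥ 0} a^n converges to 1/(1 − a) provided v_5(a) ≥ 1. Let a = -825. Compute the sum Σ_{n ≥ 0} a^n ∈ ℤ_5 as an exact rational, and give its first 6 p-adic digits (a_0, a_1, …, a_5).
Σ a^n = 1/(1 − a) = 1/826;  first 6 digits = (1, 0, 2, 3, 2, 2)

v_5(a) = 2 ≥ 1, so the series converges in ℤ_5 to 1/(1 − a) = 1/(1 − (-825)) = 1/826. Expand this rational in ℤ_5: compute digits iteratively via d_i = x_i mod 5, x_{i+1} = (x_i − d_i)/5. The first 6 digits are (1, 0, 2, 3, 2, 2).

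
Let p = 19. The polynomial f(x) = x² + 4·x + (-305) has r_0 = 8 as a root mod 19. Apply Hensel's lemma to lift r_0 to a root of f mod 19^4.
r_3 = 55450 (mod 130321)

Hensel: r_{i+1} = r_i − f(r_i)·(f′(r_i))^{-1} mod 19^{i+2}, f′(x) = 2x + 4. Iterate:
  r_0 = 8 (mod 19)
  r_1 = 217 (mod 361)
  r_2 = 578 (mod 6859)
  r_3 = 55450 (mod 130321)
Final: r = 55450 satisfies f(r) ≡ 0 mod 19^4.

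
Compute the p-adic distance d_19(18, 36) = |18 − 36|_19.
d_19(18, 36) = 1

Step 1 — x − y = 18 − 36 = -18. Step 2 — v_19(-18) = 0 (factor: -18 = −(19^0 · 18); the sign does not affect v_p). Step 3 — |x − y|_19 = 19^{0} = 1.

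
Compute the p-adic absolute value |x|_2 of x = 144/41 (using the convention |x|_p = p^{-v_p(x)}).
|144/41|_2 = 1/16

Step 1 — compute v_2(x) by factoring powers of 2 out of the numerator and denominator: v_2(144/41) = 4. Step 2 — apply |x|_p = p^{-v_p(x)} = 2^{-4} = 1/16.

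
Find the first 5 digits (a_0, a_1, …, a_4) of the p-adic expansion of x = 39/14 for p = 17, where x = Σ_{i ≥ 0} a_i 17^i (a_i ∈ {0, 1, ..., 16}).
(a_0, …, a_4) = (4, 6, 13, 15, 10)

v_17(39/14) = 0 (numerator and denominator both coprime to 17), so x ∈ ℤ_17^×. Compute digits iteratively via a_i = x_i mod 17, x_{i+1} = (x_i − a_i)/17, with x_0 = x:
  x_0 = 39/14;  a_0 = 4;  x_1 = (x_0 − 4)/17 = -1/14
  x_1 = -1/14;  a_1 = 6;  x_2 = (x_1 − 6)/17 = -5/14
  x_2 = -5/14;  a_2 = 13;  x_3 = (x_2 − 13)/17 = -11/14
  x_3 = -11/14;  a_3 = 15;  x_4 = (x_3 − 15)/17 = -13/14
  x_4 = -13/14;  a_4 = 10;  x_5 = (x_4 − 10)/17 = -9/14
Digits: (4, 6, 13, 15, 10).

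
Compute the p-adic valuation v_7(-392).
v_7(-392) = 2

v_7(n) is the largest exponent k such that 7^k divides n. Factor out: -392 = -7^2 · 8. (Sign doesn't affect v_p.) So v_7(-392) = 2.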